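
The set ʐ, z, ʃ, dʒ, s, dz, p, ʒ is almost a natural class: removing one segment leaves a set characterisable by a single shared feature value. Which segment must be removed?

/ʐ, ʃ, z, dʒ, s, ʒ, dz/ are all [+strident], but /p/ (voiceless bilabial stop) is [−strident]. No other single segment can be removed to leave a set sharing one feature value that the removed segment lacks, so /p/ is the odd one out.

p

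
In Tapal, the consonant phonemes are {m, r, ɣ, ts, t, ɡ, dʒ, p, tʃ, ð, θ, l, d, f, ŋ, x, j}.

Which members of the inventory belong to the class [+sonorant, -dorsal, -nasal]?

First, the [+sonorant] segments are /m, r, l, ŋ, j/.
Intersecting with [-dorsal] gives /m, r, l/.
Among these, [-nasal] leaves /r, l/.

r, l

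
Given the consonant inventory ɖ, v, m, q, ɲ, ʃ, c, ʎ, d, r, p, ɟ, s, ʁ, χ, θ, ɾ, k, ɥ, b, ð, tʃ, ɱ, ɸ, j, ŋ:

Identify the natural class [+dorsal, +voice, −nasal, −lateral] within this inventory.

The [+dorsal] segments are /q, ɲ, c, ʎ, ɟ, ʁ, χ, k, ɥ, j, ŋ/.
Among these, [+voice] gives /ɲ, ʎ, ɟ, ʁ, ɥ, j, ŋ/.
Of those, [−nasal] gives /ʎ, ɟ, ʁ, ɥ, j/.
Of those, [−lateral] leaves /ɟ, ʁ, ɥ, j/.

ɟ, ʁ, ɥ, j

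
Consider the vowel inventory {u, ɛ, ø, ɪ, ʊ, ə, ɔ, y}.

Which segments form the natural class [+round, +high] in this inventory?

Eliminate segments failing any feature: /ɛ, ɪ, ə/ are [-round]; /ø, ɔ/ are [-high]. The remaining /u, ʊ, y/ satisfy [+round], [+high].

u, ʊ, y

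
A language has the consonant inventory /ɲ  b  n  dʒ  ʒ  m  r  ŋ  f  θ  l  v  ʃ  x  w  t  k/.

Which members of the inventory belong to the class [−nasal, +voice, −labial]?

Eliminate segments failing any feature: /ɲ, n, m, ŋ/ are [+nasal]; /b, v, w/ are [+labial]; /f, θ, ʃ, x, t, k/ are [−voice]. The remaining /dʒ, ʒ, r, l/ satisfy [−nasal], [+voice], [−labial].

dʒ, ʒ, r, l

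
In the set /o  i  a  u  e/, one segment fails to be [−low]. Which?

a

/o, u, i, e/ are all [−low]; /a/ (low unrounded vowel) is [+low].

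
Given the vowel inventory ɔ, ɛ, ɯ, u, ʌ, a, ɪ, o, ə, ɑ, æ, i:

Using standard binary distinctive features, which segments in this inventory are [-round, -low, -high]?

Eliminate segments failing any feature: /ɔ, u, o/ are [+round]; /ɯ, ɪ, i/ are [+high]; /a, ɑ, æ/ are [+low]. The remaining /ɛ, ʌ, ə/ satisfy [-round], [-low], [-high].

ɛ, ʌ, ə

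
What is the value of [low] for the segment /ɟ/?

/ɟ/ is the voiced palatal stop, hence [−low].

[−low]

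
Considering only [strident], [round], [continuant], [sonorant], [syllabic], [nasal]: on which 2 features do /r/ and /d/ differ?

[sonorant], [continuant]

/r/ is the alveolar trill and /d/ is the voiced alveolar stop. Both are [−strident], [−round], [−syllabic], [−nasal]. /r/ is [+sonorant] while /d/ is [−sonorant]; /r/ is [+continuant] while /d/ is [−continuant], so the distinguishing features are [sonorant], [continuant].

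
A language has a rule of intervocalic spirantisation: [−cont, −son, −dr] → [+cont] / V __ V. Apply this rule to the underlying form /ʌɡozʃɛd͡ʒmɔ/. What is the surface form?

Only /ɡ/ occurs between two vowels (/ʌ/ __ /o/) and matches the structural description. It is a voiced velar stop, so [−cont, −son, −dr] holds; changing it to [+continuant] with all other features held fixed yields /ɣ/ (voiced velar fricative). No other segment meets both the structural description and the environment, so the output is [ʌɣozʃɛd͡ʒmɔ].

[ʌɣozʃɛd͡ʒmɔ]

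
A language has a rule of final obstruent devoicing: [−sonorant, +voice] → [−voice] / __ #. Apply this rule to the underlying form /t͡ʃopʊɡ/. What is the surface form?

[t͡ʃopʊk]

/ɡ/ satisfies [−sonorant, +voice] and sits in __ #. The [−voice] counterpart of the voiced velar stop is /k/. Other segments in /t͡ʃopʊɡ/ either fail the structural description or are not in the environment, so the surface form is [t͡ʃopʊk].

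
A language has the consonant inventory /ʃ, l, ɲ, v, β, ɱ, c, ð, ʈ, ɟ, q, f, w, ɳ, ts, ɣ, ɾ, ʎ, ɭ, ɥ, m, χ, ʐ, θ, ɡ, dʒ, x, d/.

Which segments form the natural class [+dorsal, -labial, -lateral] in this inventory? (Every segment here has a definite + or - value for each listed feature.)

ɲ, c, ɟ, q, ɣ, χ, ɡ, x

Eliminate segments failing any feature: /ʃ, l, v, β, ɱ, ð, ʈ, f, ɳ, ts, ɾ, ɭ, m, ʐ, θ, dʒ, d/ are [-dorsal]; /w, ɥ/ are [+labial]; /ʎ/ is [+lateral]. The remaining /ɲ, c, ɟ, q, ɣ, χ, ɡ, x/ satisfy [+dorsal], [-labial], [-lateral].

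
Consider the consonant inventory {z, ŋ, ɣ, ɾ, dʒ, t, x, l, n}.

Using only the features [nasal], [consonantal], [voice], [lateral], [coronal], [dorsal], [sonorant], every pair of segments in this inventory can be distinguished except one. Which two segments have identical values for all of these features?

z, dʒ

Both /z/ and /dʒ/ are [-nasal], [+consonantal], [+voice], [-lateral], [+coronal], [-dorsal], [-sonorant]. Since the list omits [continuant], [anterior] and [distributed] — which do distinguish the voiced alveolar fricative from the voiced postalveolar affricate — this pair collapses; all other pairs remain distinct.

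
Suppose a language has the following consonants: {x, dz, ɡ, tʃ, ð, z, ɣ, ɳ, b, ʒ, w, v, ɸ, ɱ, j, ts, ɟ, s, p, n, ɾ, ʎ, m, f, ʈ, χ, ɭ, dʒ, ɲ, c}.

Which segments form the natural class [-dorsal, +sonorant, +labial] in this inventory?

The [-dorsal] segments are /dz, tʃ, ð, z, ɳ, b, ʒ, v, ɸ, ɱ, ts, s, p, n, ɾ, m, f, ʈ, ɭ, dʒ/.
Then [+sonorant] gives /ɳ, ɱ, n, ɾ, m, ɭ/.
Among these, [+labial] leaves /ɱ, m/.

ɱ, m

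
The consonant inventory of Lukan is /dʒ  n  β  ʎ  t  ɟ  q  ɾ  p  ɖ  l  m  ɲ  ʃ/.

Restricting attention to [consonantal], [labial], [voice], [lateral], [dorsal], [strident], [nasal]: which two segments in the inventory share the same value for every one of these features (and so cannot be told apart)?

ɖ, ɾ

/ɖ/ (voiced retroflex stop) and /ɾ/ (alveolar tap) are both [+consonantal], [-labial], [+voice], [-lateral], [-dorsal], [-strident], [-nasal], so none of the listed features separates them. (They do differ in [sonorant] and [anterior], which are not among the given features.) Every other pair in the inventory differs on at least one listed feature.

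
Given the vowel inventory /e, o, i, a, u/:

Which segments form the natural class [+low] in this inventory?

a

The [+low] segments here are /a/; the remaining /e, o, i, u/ are [−low].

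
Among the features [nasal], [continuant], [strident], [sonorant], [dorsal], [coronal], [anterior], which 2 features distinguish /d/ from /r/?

[sonorant], [continuant]

/d/ (voiced alveolar stop) and /r/ (alveolar trill) agree on [−nasal], [−strident], [−dorsal], [+coronal], [+anterior]. They differ on [sonorant] (/d/ [−], /r/ [+]), [continuant] (/d/ [−], /r/ [+]).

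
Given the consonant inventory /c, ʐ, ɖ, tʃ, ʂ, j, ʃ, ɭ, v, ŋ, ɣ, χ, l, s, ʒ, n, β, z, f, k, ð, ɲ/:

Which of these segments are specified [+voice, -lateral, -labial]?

The [+voice] segments are /ʐ, ɖ, j, ɭ, v, ŋ, ɣ, l, ʒ, n, β, z, ð, ɲ/.
Intersecting with [-lateral] gives /ʐ, ɖ, j, v, ŋ, ɣ, ʒ, n, β, z, ð, ɲ/.
Then [-labial] leaves /ʐ, ɖ, j, ŋ, ɣ, ʒ, n, z, ð, ɲ/.

ʐ, ɖ, j, ŋ, ɣ, ʒ, n, z, ð, ɲ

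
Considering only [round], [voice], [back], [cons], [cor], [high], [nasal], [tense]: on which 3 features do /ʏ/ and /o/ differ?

[high], [back], [tense]

The two segments share [+round], [+voice], [-consonantal], [-coronal], [-nasal]. The only features from the list on which they differ: /ʏ/ is [+high] while /o/ is [-high]; /ʏ/ is [-back] while /o/ is [+back]; /ʏ/ is [-tense] while /o/ is [+tense].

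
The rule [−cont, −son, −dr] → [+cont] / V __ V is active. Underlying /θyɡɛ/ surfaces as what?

Only /ɡ/ occurs between two vowels (/y/ __ /ɛ/) and matches the structural description. It is a voiced velar stop, so [−cont, −son, −dr] holds; changing it to [+continuant] with all other features held fixed yields /ɣ/ (voiced velar fricative). No other segment meets both the structural description and the environment, so the output is [θyɣɛ].

[θyɣɛ]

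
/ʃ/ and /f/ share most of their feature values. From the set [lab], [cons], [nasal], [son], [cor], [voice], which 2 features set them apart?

/ʃ/ (voiceless postalveolar fricative) and /f/ (voiceless labiodental fricative) agree on [+consonantal], [−nasal], [−sonorant], [−voice]. They differ on [labial] (/ʃ/ [−], /f/ [+]), [coronal] (/ʃ/ [+], /f/ [−]).

[labial], [coronal]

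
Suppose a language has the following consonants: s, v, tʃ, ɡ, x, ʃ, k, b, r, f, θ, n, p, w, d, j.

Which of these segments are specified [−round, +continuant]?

s, v, x, ʃ, r, f, θ, j

Among the inventory, the [−round] segments are /s, v, tʃ, ɡ, x, ʃ, k, b, r, f, θ, n, p, d, j/.
Of those, [+continuant] leaves /s, v, x, ʃ, r, f, θ, j/.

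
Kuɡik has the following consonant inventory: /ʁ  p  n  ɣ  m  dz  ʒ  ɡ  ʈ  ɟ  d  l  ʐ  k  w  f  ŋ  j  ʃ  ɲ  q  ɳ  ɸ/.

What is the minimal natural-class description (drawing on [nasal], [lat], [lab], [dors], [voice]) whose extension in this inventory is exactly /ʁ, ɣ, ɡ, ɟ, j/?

/ʁ, ɣ, ɡ, ɟ, j/ are all [+voice], [−nasal], [−labial], [+dorsal], and no other segment in the inventory matches all four values. Dropping any one of them over-generates: [−nasal, −labial, +dorsal] alone would also admit /k, q/; [+voice, −labial, +dorsal] alone would also admit /ŋ, ɲ/; [+voice, −nasal, +dorsal] alone would also admit /w/; [+voice, −nasal, −labial] alone would also admit /dz, ʒ, d, l, …/. No other combination of three listed features picks out exactly this set either, so fewer than four features will not do.

[+voice, −nasal, −lab, +dors]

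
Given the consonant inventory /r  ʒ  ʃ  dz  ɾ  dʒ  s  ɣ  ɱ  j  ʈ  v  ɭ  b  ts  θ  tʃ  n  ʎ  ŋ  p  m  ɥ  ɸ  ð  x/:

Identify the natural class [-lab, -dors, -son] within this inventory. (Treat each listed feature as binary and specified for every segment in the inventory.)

Eliminate segments failing any feature: /r, ɾ, ɭ, n/ are [+sonorant]; /ɣ, j, ʎ, ŋ, x/ are [+dorsal]; /ɱ, v, b, p, m, ɥ, ɸ/ are [+labial]. The remaining /ʒ, ʃ, dz, dʒ, s, ʈ, ts, θ, tʃ, ð/ satisfy [-labial], [-dorsal], [-sonorant].

ʒ, ʃ, dz, dʒ, s, ʈ, ts, θ, tʃ, ð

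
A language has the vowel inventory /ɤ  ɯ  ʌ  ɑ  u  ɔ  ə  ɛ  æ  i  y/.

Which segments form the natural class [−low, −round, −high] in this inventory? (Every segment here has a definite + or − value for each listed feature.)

ɤ, ʌ, ə, ɛ

Eliminate segments failing any feature: /ɯ, i/ are [+high]; /ɑ, æ/ are [+low]; /u, ɔ, y/ are [+round]. The remaining /ɤ, ʌ, ə, ɛ/ satisfy [−low], [−round], [−high].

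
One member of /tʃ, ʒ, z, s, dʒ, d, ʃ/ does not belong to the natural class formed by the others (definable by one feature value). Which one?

/s, z, ʃ, tʃ, dʒ, ʒ/ are all [+strident], but /d/ (voiced alveolar stop) is [−strident]. No other single segment can be removed to leave a set sharing one feature value that the removed segment lacks, so /d/ is the odd one out.

d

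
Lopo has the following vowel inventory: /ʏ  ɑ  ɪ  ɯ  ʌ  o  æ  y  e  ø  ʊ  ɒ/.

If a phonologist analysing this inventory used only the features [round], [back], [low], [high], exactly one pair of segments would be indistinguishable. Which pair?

y, ʏ

/y/ (high front rounded tense vowel) and /ʏ/ (high front rounded lax vowel) are both [+round], [−back], [−low], [+high], so none of the listed features separates them. (They do differ in [tense], which is not among the given features.) Every other pair in the inventory differs on at least one listed feature.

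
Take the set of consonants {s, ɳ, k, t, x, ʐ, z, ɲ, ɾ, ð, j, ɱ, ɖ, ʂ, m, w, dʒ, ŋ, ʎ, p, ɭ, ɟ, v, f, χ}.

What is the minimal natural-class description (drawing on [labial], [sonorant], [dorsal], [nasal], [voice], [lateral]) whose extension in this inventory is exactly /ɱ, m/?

[+nasal, +labial]

The class [+nasal], [+labial] has exactly /ɱ, m/ as its extension in this inventory. No smaller conjunction from the listed features achieves this: [+labial] alone would also admit /w, p, v, f/; [+nasal] alone would also admit /ɳ, ɲ, ŋ/; and checking the remaining single features turns up none with this extension.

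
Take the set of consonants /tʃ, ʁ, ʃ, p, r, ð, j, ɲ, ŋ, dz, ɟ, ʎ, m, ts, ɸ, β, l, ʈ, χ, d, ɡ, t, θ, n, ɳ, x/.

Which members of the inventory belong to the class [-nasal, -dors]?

The [-nasal] segments are /tʃ, ʁ, ʃ, p, r, ð, j, dz, ɟ, ʎ, ts, ɸ, β, l, ʈ, χ, d, ɡ, t, θ, x/.
Intersecting with [-dorsal] leaves /tʃ, ʃ, p, r, ð, dz, ts, ɸ, β, l, ʈ, d, t, θ/.

tʃ, ʃ, p, r, ð, dz, ts, ɸ, β, l, ʈ, d, t, θ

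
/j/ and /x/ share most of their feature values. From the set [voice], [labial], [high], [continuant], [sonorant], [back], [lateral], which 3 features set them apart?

[sonorant], [voice], [back]

/j/ is the palatal glide and /x/ is the voiceless velar fricative. Both are [-labial], [+high], [+continuant], [-lateral]. /j/ is [+sonorant] while /x/ is [-sonorant]; /j/ is [+voice] while /x/ is [-voice]; /j/ is [-back] while /x/ is [+back], so the distinguishing features are [sonorant], [voice], [back].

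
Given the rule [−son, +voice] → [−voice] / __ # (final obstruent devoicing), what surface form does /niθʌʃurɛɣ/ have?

[niθʌʃurɛx]

Only the final segment /ɣ/ is both word-final and matches the structural description. It is a voiced velar fricative, so [−son, +voice] holds; changing it to [−voice] with all other features held fixed yields /x/ (voiceless velar fricative). No other segment meets both the structural description and the environment, so the output is [niθʌʃurɛx].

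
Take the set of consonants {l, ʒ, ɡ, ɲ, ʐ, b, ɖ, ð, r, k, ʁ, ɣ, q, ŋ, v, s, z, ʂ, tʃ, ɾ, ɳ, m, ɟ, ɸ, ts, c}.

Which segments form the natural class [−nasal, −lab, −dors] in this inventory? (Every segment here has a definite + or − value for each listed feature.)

l, ʒ, ʐ, ɖ, ð, r, s, z, ʂ, tʃ, ɾ, ts

Eliminate segments failing any feature: /ɡ, k, ʁ, ɣ, q, ɟ, c/ are [+dorsal]; /ɲ, ŋ, ɳ, m/ are [+nasal]; /b, v, ɸ/ are [+labial]. The remaining /l, ʒ, ʐ, ɖ, ð, r, s, z, ʂ, tʃ, ɾ, ts/ satisfy [−nasal], [−labial], [−dorsal].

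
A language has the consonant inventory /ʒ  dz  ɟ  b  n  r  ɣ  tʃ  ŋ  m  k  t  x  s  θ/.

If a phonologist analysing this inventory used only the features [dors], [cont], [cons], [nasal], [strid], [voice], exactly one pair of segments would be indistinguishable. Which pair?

n, m

Both /n/ and /m/ are [−dorsal], [−continuant], [+consonantal], [+nasal], [−strident], [+voice]. Since the list omits [labial] and [coronal] — which do distinguish the alveolar nasal from the bilabial nasal — this pair collapses; all other pairs remain distinct.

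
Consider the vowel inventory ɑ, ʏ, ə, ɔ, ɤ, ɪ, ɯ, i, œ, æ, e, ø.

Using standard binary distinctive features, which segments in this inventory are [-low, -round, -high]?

ə, ɤ, e

Eliminate segments failing any feature: /ɑ, æ/ are [+low]; /ʏ, ɔ, œ, ø/ are [+round]; /ɪ, ɯ, i/ are [+high]. The remaining /ə, ɤ, e/ satisfy [-low], [-round], [-high].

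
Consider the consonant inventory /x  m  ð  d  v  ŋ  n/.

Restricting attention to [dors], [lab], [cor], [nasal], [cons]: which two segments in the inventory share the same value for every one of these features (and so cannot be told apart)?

d, ð

On the given features, /d/ and /ð/ have an identical profile: [−dorsal], [−labial], [+coronal], [−nasal], [+consonantal]. No other two segments in the inventory coincide on all 5 features. (They do differ in [continuant] and [distributed], which are not among the given features.)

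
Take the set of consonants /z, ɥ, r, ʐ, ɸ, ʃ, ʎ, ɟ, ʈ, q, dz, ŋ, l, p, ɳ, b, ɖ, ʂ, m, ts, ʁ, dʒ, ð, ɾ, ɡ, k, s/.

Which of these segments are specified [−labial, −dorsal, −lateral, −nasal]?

z, r, ʐ, ʃ, ʈ, dz, ɖ, ʂ, ts, dʒ, ð, ɾ, s

Checking each segment against [−labial], [−dorsal], [−lateral], [−nasal]: /z/ (voiced alveolar fricative), /r/ (alveolar trill), /ʐ/ (voiced retroflex fricative), /ʃ/ (voiceless postalveolar fricative), /ʈ/ (voiceless retroflex stop), /dz/ (voiced alveolar affricate), among others, satisfy every feature; every other segment in the inventory fails at least one.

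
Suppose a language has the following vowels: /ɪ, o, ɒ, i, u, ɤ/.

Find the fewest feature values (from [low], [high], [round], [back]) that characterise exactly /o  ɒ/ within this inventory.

[-high, +round]

Every target segment is [-high], [+round]; each remaining inventory member fails at least one of these. Each conjunct is needed — [+round] alone would also admit /u/; [-high] alone would also admit /ɤ/ — and no other single listed feature has exactly this extension, so two is the minimum.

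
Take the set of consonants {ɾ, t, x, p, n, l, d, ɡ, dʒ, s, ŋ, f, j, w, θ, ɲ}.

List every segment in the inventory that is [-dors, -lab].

ɾ, t, n, l, d, dʒ, s, θ

Among the inventory, the [-dorsal] segments are /ɾ, t, p, n, l, d, dʒ, s, f, θ/.
Of those, [-labial] leaves /ɾ, t, n, l, d, dʒ, s, θ/.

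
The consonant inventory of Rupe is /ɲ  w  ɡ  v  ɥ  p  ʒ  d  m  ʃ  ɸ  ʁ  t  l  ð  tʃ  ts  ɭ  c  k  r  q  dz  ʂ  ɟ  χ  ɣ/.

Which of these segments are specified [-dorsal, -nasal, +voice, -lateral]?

Eliminate segments failing any feature: /ɲ, w, ɡ, ɥ, ʁ, c, k, q, ɟ, χ, ɣ/ are [+dorsal]; /p, ʃ, ɸ, t, tʃ, ts, ʂ/ are [-voice]; /m/ is [+nasal]; /l, ɭ/ are [+lateral]. The remaining /v, ʒ, d, ð, r, dz/ satisfy [-dorsal], [-nasal], [+voice], [-lateral].

v, ʒ, d, ð, r, dz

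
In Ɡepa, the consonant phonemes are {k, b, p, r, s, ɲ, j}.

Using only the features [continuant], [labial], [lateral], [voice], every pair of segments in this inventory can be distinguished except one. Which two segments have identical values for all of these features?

/j/ (palatal glide) and /r/ (alveolar trill) are both [+continuant], [−labial], [−lateral], [+voice], so none of the listed features separates them. (They do differ in [dorsal], which is not among the given features.) Every other pair in the inventory differs on at least one listed feature.

j, r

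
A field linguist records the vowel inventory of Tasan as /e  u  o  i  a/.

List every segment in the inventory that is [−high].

The [−high] segments here are /e, o, a/; the remaining /u, i/ are [+high].

e, o, a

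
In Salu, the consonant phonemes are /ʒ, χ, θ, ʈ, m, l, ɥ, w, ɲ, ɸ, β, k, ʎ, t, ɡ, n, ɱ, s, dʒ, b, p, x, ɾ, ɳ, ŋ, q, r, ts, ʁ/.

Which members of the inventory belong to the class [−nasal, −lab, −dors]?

ʒ, θ, ʈ, l, t, s, dʒ, ɾ, r, ts

The [−nasal] segments are /ʒ, χ, θ, ʈ, l, ɥ, w, ɸ, β, k, ʎ, t, ɡ, s, dʒ, b, p, x, ɾ, q, r, ts, ʁ/.
Within that set, [−labial] gives /ʒ, χ, θ, ʈ, l, k, ʎ, t, ɡ, s, dʒ, x, ɾ, q, r, ts, ʁ/.
Among these, [−dorsal] leaves /ʒ, θ, ʈ, l, t, s, dʒ, ɾ, r, ts/.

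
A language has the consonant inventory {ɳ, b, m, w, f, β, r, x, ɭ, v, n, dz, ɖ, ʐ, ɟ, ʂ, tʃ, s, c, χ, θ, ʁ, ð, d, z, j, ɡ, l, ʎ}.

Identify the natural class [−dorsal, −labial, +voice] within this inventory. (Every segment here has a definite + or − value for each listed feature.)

ɳ, r, ɭ, n, dz, ɖ, ʐ, ð, d, z, l

First, the [−dorsal] segments are /ɳ, b, m, f, β, r, ɭ, v, n, dz, ɖ, ʐ, ʂ, tʃ, s, θ, ð, d, z, l/.
Then [−labial] gives /ɳ, r, ɭ, n, dz, ɖ, ʐ, ʂ, tʃ, s, θ, ð, d, z, l/.
Of those, [+voice] leaves /ɳ, r, ɭ, n, dz, ɖ, ʐ, ð, d, z, l/.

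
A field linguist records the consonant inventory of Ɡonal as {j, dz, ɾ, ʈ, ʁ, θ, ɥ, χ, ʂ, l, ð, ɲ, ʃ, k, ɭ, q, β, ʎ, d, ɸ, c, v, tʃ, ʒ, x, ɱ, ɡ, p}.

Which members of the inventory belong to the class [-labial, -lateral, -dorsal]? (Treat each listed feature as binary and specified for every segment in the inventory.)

dz, ɾ, ʈ, θ, ʂ, ð, ʃ, d, tʃ, ʒ

Eliminate segments failing any feature: /j, ʁ, χ, ɲ, k, q, c, x, ɡ/ are [+dorsal]; /ɥ, β, ɸ, v, ɱ, p/ are [+labial]; /l, ɭ, ʎ/ are [+lateral]. The remaining /dz, ɾ, ʈ, θ, ʂ, ð, ʃ, d, tʃ, ʒ/ satisfy [-labial], [-lateral], [-dorsal].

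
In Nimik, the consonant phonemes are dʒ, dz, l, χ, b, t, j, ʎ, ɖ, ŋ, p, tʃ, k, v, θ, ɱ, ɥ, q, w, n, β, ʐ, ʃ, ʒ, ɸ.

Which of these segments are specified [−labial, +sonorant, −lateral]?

j, ŋ, n

Among the inventory, the [−labial] segments are /dʒ, dz, l, χ, t, j, ʎ, ɖ, ŋ, tʃ, k, θ, q, n, ʐ, ʃ, ʒ/.
Of those, [+sonorant] gives /l, j, ʎ, ŋ, n/.
Of those, [−lateral] leaves /j, ŋ, n/.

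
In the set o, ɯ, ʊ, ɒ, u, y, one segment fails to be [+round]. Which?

ɯ

/ɯ/ is the high back unrounded vowel, which is [-round]; the rest — /ʊ, o, ɒ, y, u/ — are [+round].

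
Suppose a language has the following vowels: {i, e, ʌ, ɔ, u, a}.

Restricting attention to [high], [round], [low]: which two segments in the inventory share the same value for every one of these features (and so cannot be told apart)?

ʌ, e

On the given features, /ʌ/ and /e/ have an identical profile: [-high], [-round], [-low]. No other two segments in the inventory coincide on all 3 features. (They do differ in [back] and [tense], which are not among the given features.)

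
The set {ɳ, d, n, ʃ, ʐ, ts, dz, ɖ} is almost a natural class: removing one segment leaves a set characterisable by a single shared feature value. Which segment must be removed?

ʃ

[distributed] groups all but one: /ɳ, ɖ, ts, n, ʐ, dz, d/ share [-distributed] while /ʃ/ (voiceless postalveolar fricative) alone is [+distributed]. Removing any other segment would not leave a single-feature class that excludes it.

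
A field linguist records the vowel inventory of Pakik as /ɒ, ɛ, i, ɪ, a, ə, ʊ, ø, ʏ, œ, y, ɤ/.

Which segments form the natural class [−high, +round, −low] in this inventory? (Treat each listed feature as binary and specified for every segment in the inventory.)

ø, œ

Checking each segment against [−high], [+round], [−low]: /ø/ (mid front rounded tense vowel), /œ/ (mid front rounded lax vowel) satisfy every feature; every other segment in the inventory fails at least one.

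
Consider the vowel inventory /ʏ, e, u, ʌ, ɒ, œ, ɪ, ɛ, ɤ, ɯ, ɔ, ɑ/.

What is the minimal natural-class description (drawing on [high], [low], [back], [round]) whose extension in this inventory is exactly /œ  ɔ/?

[-high, -low, +round]

/œ, ɔ/ are all [-high], [-low], [+round], and no other segment in the inventory matches all three values. Dropping any one of them over-generates: [-low, +round] alone would also admit /ʏ, u/; [-high, +round] alone would also admit /ɒ/; [-high, -low] alone would also admit /e, ʌ, ɛ, ɤ/. No other combination of two listed features picks out exactly this set either, so fewer than three features will not do.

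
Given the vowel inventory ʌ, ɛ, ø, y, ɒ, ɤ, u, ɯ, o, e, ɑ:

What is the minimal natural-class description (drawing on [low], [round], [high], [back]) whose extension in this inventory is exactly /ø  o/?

/ø, o/ are all [−high], [−low], [+round], and no other segment in the inventory matches all three values. Dropping any one of them over-generates: [−low, +round] alone would also admit /y, u/; [−high, +round] alone would also admit /ɒ/; [−high, −low] alone would also admit /ʌ, ɛ, ɤ, e/. No other combination of two listed features picks out exactly this set either, so fewer than three features will not do.

[−high, −low, +round]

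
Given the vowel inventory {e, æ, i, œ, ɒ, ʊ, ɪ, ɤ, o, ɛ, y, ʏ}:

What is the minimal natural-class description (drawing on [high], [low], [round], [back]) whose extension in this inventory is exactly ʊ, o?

/ʊ, o/ are all [-low], [+back], [+round], and no other segment in the inventory matches all three values. Dropping any one of them over-generates: [+back, +round] alone would also admit /ɒ/; [-low, +round] alone would also admit /œ, y, ʏ/; [-low, +back] alone would also admit /ɤ/. No other combination of two listed features picks out exactly this set either, so fewer than three features will not do.

[-low, +back, +round]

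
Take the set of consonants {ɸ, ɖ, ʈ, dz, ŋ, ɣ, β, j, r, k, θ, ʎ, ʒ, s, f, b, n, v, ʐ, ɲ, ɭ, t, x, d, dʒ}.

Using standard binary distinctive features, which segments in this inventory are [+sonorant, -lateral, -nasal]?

j, r

Checking each segment against [+sonorant], [-lateral], [-nasal]: /j/ (palatal glide), /r/ (alveolar trill) satisfy every feature; every other segment in the inventory fails at least one.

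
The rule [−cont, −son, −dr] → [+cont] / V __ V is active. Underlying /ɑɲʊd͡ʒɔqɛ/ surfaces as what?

Only /q/ occurs between two vowels (/ɔ/ __ /ɛ/) and matches the structural description. It is a voiceless uvular stop, so [−cont, −son, −dr] holds; changing it to [+continuant] with all other features held fixed yields /χ/ (voiceless uvular fricative). No other segment meets both the structural description and the environment, so the output is [ɑɲʊd͡ʒɔχɛ].

[ɑɲʊd͡ʒɔχɛ]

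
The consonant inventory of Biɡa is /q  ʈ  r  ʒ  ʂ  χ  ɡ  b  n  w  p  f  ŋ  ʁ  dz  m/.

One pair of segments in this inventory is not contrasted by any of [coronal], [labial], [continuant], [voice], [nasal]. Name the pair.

On the given features, /ʒ/ and /r/ have an identical profile: [+coronal], [−labial], [+continuant], [+voice], [−nasal]. No other two segments in the inventory coincide on all 5 features. (They do differ in [sonorant], [strident] and [anterior], which are not among the given features.)

ʒ, r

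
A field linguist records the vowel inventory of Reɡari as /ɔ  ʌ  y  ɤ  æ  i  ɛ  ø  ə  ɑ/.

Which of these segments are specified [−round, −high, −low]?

Eliminate segments failing any feature: /ɔ, y, ø/ are [+round]; /æ, ɑ/ are [+low]; /i/ is [+high]. The remaining /ʌ, ɤ, ɛ, ə/ satisfy [−round], [−high], [−low].

ʌ, ɤ, ɛ, ə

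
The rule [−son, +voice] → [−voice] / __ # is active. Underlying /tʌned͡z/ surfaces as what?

/d͡z/ satisfies [−son, +voice] and sits in __ #. The [−voice] counterpart of the voiced alveolar affricate is /t͡s/. Other segments in /tʌned͡z/ either fail the structural description or are not in the environment, so the surface form is [tʌnet͡s].

[tʌnet͡s]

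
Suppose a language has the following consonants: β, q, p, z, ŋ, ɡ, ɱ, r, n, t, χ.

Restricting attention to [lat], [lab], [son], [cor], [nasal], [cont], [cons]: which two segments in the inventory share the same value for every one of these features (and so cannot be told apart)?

/ɡ/ (voiced velar stop) and /q/ (voiceless uvular stop) are both [−lateral], [−labial], [−sonorant], [−coronal], [−nasal], [−continuant], [+consonantal], so none of the listed features separates them. (They do differ in [voice] and [high], which are not among the given features.) Every other pair in the inventory differs on at least one listed feature.

ɡ, q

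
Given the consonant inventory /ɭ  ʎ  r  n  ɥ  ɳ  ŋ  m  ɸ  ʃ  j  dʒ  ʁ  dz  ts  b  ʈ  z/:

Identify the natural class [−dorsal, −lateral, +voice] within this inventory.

r, n, ɳ, m, dʒ, dz, b, z

Eliminate segments failing any feature: /ɭ/ is [+lateral]; /ʎ, ɥ, ŋ, j, ʁ/ are [+dorsal]; /ɸ, ʃ, ts, ʈ/ are [−voice]. The remaining /r, n, ɳ, m, dʒ, dz, b, z/ satisfy [−dorsal], [−lateral], [+voice].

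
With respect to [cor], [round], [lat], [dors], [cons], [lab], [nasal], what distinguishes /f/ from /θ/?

[labial], [coronal]

The two segments share [−round], [−lateral], [−dorsal], [+consonantal], [−nasal]. The only features from the list on which they differ: /f/ is [+labial] while /θ/ is [−labial]; /f/ is [−coronal] while /θ/ is [+coronal].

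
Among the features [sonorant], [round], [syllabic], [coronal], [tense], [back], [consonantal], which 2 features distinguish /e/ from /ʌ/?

[back], [tense]

/e/ (mid front unrounded tense vowel) and /ʌ/ (mid back unrounded lax vowel) agree on [+sonorant], [−round], [+syllabic], [−coronal], [−consonantal]. They differ on [back] (/e/ [−], /ʌ/ [+]), [tense] (/e/ [+], /ʌ/ [−]).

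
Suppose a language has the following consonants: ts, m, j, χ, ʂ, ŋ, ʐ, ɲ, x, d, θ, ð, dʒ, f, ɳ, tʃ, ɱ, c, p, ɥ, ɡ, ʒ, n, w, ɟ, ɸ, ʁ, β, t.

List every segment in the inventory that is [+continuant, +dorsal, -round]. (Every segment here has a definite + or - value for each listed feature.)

j, χ, x, ʁ

Eliminate segments failing any feature: /ts, m, ŋ, ɲ, d, dʒ, ɳ, tʃ, ɱ, c, p, ɡ, n, ɟ, t/ are [-continuant]; /ʂ, ʐ, θ, ð, f, ʒ, ɸ, β/ are [-dorsal]; /ɥ, w/ are [+round]. The remaining /j, χ, x, ʁ/ satisfy [+continuant], [+dorsal], [-round].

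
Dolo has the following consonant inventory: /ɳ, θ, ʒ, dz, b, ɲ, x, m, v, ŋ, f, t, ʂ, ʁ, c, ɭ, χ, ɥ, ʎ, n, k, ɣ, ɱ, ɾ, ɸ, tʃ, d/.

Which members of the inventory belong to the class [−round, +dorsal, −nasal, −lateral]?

Eliminate segments failing any feature: /ɳ, θ, ʒ, dz, b, m, v, f, t, ʂ, ɭ, n, ɱ, ɾ, ɸ, tʃ, d/ are [−dorsal]; /ɲ, ŋ/ are [+nasal]; /ɥ/ is [+round]; /ʎ/ is [+lateral]. The remaining /x, ʁ, c, χ, k, ɣ/ satisfy [−round], [+dorsal], [−nasal], [−lateral].

x, ʁ, c, χ, k, ɣ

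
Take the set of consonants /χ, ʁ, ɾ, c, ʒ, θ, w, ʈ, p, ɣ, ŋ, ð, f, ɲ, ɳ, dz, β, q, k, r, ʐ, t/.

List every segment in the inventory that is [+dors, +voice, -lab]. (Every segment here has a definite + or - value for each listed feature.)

ʁ, ɣ, ŋ, ɲ

The [+dorsal] segments are /χ, ʁ, c, w, ɣ, ŋ, ɲ, q, k/.
Intersecting with [+voice] gives /ʁ, w, ɣ, ŋ, ɲ/.
Of those, [-labial] leaves /ʁ, ɣ, ŋ, ɲ/.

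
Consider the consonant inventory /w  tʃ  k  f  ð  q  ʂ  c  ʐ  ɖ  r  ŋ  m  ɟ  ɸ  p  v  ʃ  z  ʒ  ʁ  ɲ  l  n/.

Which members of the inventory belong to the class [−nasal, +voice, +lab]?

w, v

Among the inventory, the [−nasal] segments are /w, tʃ, k, f, ð, q, ʂ, c, ʐ, ɖ, r, ɟ, ɸ, p, v, ʃ, z, ʒ, ʁ, l/.
Within that set, [+voice] gives /w, ð, ʐ, ɖ, r, ɟ, v, z, ʒ, ʁ, l/.
Of those, [+labial] leaves /w, v/.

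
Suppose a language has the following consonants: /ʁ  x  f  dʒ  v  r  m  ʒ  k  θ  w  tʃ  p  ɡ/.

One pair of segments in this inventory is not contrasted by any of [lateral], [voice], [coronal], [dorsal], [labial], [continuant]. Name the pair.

On the given features, /ʒ/ and /r/ have an identical profile: [-lateral], [+voice], [+coronal], [-dorsal], [-labial], [+continuant]. No other two segments in the inventory coincide on all 6 features. (They do differ in [sonorant], [strident] and [anterior], which are not among the given features.)

ʒ, r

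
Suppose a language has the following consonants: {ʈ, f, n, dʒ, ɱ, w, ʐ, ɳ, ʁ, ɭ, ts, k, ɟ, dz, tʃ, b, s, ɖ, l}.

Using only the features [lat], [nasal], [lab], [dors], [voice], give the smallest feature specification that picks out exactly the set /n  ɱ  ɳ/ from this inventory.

[+nasal]

The target set is precisely the extension of [+nasal] in this inventory.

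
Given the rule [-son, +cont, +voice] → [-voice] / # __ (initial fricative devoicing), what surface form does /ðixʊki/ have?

Only the initial segment /ð/ is both word-initial and matches the structural description. It is a voiced dental fricative, so [-son, +cont, +voice] holds; changing it to [-voice] with all other features held fixed yields /θ/ (voiceless dental fricative). No other segment meets both the structural description and the environment, so the output is [θixʊki].

[θixʊki]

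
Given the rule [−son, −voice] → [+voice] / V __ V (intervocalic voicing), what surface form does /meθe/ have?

Only /θ/ occurs between two vowels (/e/ __ /e/) and matches the structural description. It is a voiceless dental fricative, so [−son, −voice] holds; changing it to [+voice] with all other features held fixed yields /ð/ (voiced dental fricative). No other segment meets both the structural description and the environment, so the output is [meðe].

[meðe]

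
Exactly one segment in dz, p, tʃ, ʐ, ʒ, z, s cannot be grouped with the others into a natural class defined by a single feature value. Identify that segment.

p

The remaining segments after removing /p/ share [+strident]; /p/ (voiceless bilabial stop) is [−strident]. For every other candidate removal, the leftover set fails to share any single feature value that the removed segment lacks.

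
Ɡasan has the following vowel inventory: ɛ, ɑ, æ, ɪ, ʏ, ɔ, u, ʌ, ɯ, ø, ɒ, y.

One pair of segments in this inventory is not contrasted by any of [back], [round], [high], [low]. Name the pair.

ʏ, y

On the given features, /ʏ/ and /y/ have an identical profile: [−back], [+round], [+high], [−low]. No other two segments in the inventory coincide on all 4 features. (They do differ in [tense], which is not among the given features.)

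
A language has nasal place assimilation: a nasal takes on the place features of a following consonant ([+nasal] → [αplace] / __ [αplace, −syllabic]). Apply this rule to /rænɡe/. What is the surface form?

The only nasal preceding a consonant is /n/ before /ɡ/. /ɡ/ is [+dorsal], so /n/ → /ŋ/, giving [ræŋɡe].

[ræŋɡe]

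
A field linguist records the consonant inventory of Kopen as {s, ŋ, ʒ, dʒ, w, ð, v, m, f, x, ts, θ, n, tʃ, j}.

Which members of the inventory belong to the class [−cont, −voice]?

ts, tʃ

Checking each segment against [−continuant], [−voice]: /ts/ (voiceless alveolar affricate), /tʃ/ (voiceless postalveolar affricate) satisfy every feature; every other segment in the inventory fails at least one.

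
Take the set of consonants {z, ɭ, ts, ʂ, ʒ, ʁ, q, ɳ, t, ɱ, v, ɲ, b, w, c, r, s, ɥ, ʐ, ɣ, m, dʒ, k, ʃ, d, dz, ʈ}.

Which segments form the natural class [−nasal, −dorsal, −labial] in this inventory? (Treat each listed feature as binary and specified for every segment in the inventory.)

The [−nasal] segments are /z, ɭ, ts, ʂ, ʒ, ʁ, q, t, v, b, w, c, r, s, ɥ, ʐ, ɣ, dʒ, k, ʃ, d, dz, ʈ/.
Within that set, [−dorsal] gives /z, ɭ, ts, ʂ, ʒ, t, v, b, r, s, ʐ, dʒ, ʃ, d, dz, ʈ/.
Intersecting with [−labial] leaves /z, ɭ, ts, ʂ, ʒ, t, r, s, ʐ, dʒ, ʃ, d, dz, ʈ/.

z, ɭ, ts, ʂ, ʒ, t, r, s, ʐ, dʒ, ʃ, d, dz, ʈ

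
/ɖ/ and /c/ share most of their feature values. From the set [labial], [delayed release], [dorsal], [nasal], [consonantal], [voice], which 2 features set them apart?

[voice], [dorsal]

/ɖ/ is the voiced retroflex stop and /c/ is the voiceless palatal stop. Both are [−labial], [−delayed release], [−nasal], [+consonantal]. /ɖ/ is [+voice] while /c/ is [−voice]; /ɖ/ is [−dorsal] while /c/ is [+dorsal], so the distinguishing features are [voice], [dorsal].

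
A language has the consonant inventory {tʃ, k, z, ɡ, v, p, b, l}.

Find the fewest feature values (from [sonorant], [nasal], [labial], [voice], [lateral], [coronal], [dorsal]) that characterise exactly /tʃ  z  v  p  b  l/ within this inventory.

/tʃ, z, v, p, b, l/ are exactly the [-dorsal] segments in the inventory, so a single feature suffices.

[-dorsal]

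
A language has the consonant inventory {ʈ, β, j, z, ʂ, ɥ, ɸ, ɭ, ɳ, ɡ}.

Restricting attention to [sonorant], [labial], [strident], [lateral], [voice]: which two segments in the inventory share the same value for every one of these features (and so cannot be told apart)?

ɳ, j

/ɳ/ (retroflex nasal) and /j/ (palatal glide) are both [+sonorant], [−labial], [−strident], [−lateral], [+voice], so none of the listed features separates them. (They do differ in [nasal], [continuant] and [dorsal], which are not among the given features.) Every other pair in the inventory differs on at least one listed feature.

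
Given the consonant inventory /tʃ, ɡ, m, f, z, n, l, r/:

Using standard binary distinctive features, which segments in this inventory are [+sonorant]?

The [+sonorant] segments here are /m, n, l, r/; the remaining /tʃ, ɡ, f, z/ are [−sonorant].

m, n, l, r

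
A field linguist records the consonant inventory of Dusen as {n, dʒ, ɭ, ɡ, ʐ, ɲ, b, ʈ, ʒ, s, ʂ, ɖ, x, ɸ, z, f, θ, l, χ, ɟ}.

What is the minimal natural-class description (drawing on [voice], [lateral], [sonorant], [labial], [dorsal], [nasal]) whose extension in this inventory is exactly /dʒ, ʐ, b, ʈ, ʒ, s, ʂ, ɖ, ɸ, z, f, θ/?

[-sonorant, -dorsal]

/dʒ, ʐ, b, ʈ, ʒ, s, ʂ, ɖ, ɸ, z, f, θ/ are all [-sonorant], [-dorsal], and no other segment in the inventory matches both values. Dropping any one of them over-generates: [-dorsal] alone would also admit /n, ɭ, l/; [-sonorant] alone would also admit /ɡ, x, χ, ɟ/. No other single listed feature picks out exactly this set either, so fewer than two features will not do.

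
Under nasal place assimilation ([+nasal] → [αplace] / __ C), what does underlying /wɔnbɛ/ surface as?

[wɔmbɛ]

The only nasal preceding a consonant is /n/ before /b/. /b/ is [+labial], so /n/ → /m/, giving [wɔmbɛ].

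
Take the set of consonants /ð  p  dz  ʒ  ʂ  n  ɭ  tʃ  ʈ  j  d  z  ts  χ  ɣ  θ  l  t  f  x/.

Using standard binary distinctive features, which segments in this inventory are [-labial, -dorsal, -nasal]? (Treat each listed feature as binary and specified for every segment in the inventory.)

Checking each segment against [-labial], [-dorsal], [-nasal]: /ð/ (voiced dental fricative), /dz/ (voiced alveolar affricate), /ʒ/ (voiced postalveolar fricative), /ʂ/ (voiceless retroflex fricative), /ɭ/ (retroflex lateral approximant), /tʃ/ (voiceless postalveolar affricate), among others, satisfy every feature; every other segment in the inventory fails at least one.

ð, dz, ʒ, ʂ, ɭ, tʃ, ʈ, d, z, ts, θ, l, t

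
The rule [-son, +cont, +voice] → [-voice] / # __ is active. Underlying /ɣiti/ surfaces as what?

[xiti]

/ɣ/ satisfies [-son, +cont, +voice] and sits in # __. The [-voice] counterpart of the voiced velar fricative is /x/. Other segments in /ɣiti/ either fail the structural description or are not in the environment, so the surface form is [xiti].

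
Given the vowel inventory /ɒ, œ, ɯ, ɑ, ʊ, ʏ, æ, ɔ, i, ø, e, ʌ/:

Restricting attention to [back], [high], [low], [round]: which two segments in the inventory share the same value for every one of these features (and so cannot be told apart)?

/ø/ (mid front rounded tense vowel) and /œ/ (mid front rounded lax vowel) are both [-back], [-high], [-low], [+round], so none of the listed features separates them. (They do differ in [tense], which is not among the given features.) Every other pair in the inventory differs on at least one listed feature.

ø, œ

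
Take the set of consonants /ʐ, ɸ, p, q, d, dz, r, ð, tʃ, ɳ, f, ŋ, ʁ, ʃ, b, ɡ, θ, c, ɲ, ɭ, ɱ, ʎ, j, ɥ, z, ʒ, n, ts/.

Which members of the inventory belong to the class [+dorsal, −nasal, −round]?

q, ʁ, ɡ, c, ʎ, j

First, the [+dorsal] segments are /q, ŋ, ʁ, ɡ, c, ɲ, ʎ, j, ɥ/.
Intersecting with [−nasal] gives /q, ʁ, ɡ, c, ʎ, j, ɥ/.
Within that set, [−round] leaves /q, ʁ, ɡ, c, ʎ, j/.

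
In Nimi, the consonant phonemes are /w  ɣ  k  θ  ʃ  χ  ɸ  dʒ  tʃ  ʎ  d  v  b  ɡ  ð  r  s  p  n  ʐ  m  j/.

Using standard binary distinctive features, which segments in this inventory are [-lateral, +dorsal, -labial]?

First, the [-lateral] segments are /w, ɣ, k, θ, ʃ, χ, ɸ, dʒ, tʃ, d, v, b, ɡ, ð, r, s, p, n, ʐ, m, j/.
Then [+dorsal] gives /w, ɣ, k, χ, ɡ, j/.
Within that set, [-labial] leaves /ɣ, k, χ, ɡ, j/.

ɣ, k, χ, ɡ, j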